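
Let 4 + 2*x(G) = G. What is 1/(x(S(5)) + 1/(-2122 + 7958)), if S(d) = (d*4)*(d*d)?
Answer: 5836/1447329 ≈ 0.0040323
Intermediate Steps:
S(d) = 4*d³ (S(d) = (4*d)*d² = 4*d³)
x(G) = -2 + G/2
1/(x(S(5)) + 1/(-2122 + 7958)) = 1/((-2 + (4*5³)/2) + 1/(-2122 + 7958)) = 1/((-2 + (4*125)/2) + 1/5836) = 1/((-2 + (½)*500) + 1/5836) = 1/((-2 + 250) + 1/5836) = 1/(248 + 1/5836) = 1/(1447329/5836) = 5836/1447329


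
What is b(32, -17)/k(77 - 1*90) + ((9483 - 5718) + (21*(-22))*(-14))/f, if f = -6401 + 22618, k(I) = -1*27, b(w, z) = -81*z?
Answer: -816834/16217 ≈ -50.369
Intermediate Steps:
k(I) = -27
f = 16217
b(32, -17)/k(77 - 1*90) + ((9483 - 5718) + (21*(-22))*(-14))/f = -81*(-17)/(-27) + ((9483 - 5718) + (21*(-22))*(-14))/16217 = 1377*(-1/27) + (3765 - 462*(-14))*(1/16217) = -51 + (3765 + 6468)*(1/16217) = -51 + 10233*(1/16217) = -51 + 10233/16217 = -816834/16217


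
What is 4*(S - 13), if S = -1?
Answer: -56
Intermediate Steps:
4*(S - 13) = 4*(-1 - 13) = 4*(-14) = -56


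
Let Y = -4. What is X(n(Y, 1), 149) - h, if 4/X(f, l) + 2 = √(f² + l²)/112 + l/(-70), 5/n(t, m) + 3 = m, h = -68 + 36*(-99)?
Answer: 69570768912/19160651 - 22400*√88829/19160651 ≈ 3630.6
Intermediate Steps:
h = -3632 (h = -68 - 3564 = -3632)
n(t, m) = 5/(-3 + m)
X(f, l) = 4/(-2 - l/70 + √(f² + l²)/112) (X(f, l) = 4/(-2 + (√(f² + l²)/112 + l/(-70))) = 4/(-2 + (√(f² + l²)*(1/112) + l*(-1/70))) = 4/(-2 + (√(f² + l²)/112 - l/70)) = 4/(-2 + (-l/70 + √(f² + l²)/112)) = 4/(-2 - l/70 + √(f² + l²)/112))
X(n(Y, 1), 149) - h = -2240/(1120 - 5*√((5/(-3 + 1))² + 149²) + 8*149) - 1*(-3632) = -2240/(1120 - 5*√((5/(-2))² + 22201) + 1192) + 3632 = -2240/(1120 - 5*√((5*(-½))² + 22201) + 1192) + 3632 = -2240/(1120 - 5*√((-5/2)² + 22201) + 1192) + 3632 = -2240/(1120 - 5*√(25/4 + 22201) + 1192) + 3632 = -2240/(1120 - 5*√88829/2 + 1192) + 3632 = -2240/(2312 - 5*√88829/2) + 3632 = 3632 - 2240/(2312 - 5*√88829/2)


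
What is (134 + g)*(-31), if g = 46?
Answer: -5580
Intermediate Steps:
(134 + g)*(-31) = (134 + 46)*(-31) = 180*(-31) = -5580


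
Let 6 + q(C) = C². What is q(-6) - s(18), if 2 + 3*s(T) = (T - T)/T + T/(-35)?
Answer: 3238/105 ≈ 30.838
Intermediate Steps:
s(T) = -⅔ - T/105 (s(T) = -⅔ + ((T - T)/T + T/(-35))/3 = -⅔ + (0/T + T*(-1/35))/3 = -⅔ + (0 - T/35)/3 = -⅔ + (-T/35)/3 = -⅔ - T/105)
q(C) = -6 + C²
q(-6) - s(18) = (-6 + (-6)²) - (-⅔ - 1/105*18) = (-6 + 36) - (-⅔ - 6/35) = 30 - 1*(-88/105) = 30 + 88/105 = 3238/105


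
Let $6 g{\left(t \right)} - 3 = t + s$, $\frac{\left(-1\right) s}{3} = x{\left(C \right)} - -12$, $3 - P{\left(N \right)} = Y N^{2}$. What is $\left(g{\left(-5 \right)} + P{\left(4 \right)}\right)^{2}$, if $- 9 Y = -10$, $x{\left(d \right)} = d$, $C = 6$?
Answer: $\frac{47089}{81} \approx 581.35$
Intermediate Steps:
$Y = \frac{10}{9}$ ($Y = \left(- \frac{1}{9}\right) \left(-10\right) = \frac{10}{9} \approx 1.1111$)
$P{\left(N \right)} = 3 - \frac{10 N^{2}}{9}$
$s = -54$ ($s = - 3 \left(6 - -12\right) = - 3 \left(6 + 12\right) = \left(-3\right) 18 = -54$)
$g{\left(t \right)} = - \frac{17}{2} + \frac{t}{6}$ ($g{\left(t \right)} = \frac{1}{2} + \frac{t - 54}{6} = \frac{1}{2} + \frac{-54 + t}{6} = \frac{1}{2} + \left(-9 + \frac{t}{6}\right) = - \frac{17}{2} + \frac{t}{6}$)
$\left(g{\left(-5 \right)} + P{\left(4 \right)}\right)^{2} = \left(\left(- \frac{17}{2} + \frac{1}{6} \left(-5\right)\right) + \left(3 - \frac{10 \cdot 4^{2}}{9}\right)\right)^{2} = \left(\left(- \frac{17}{2} - \frac{5}{6}\right) + \left(3 - \frac{160}{9}\right)\right)^{2} = \left(- \frac{28}{3} + \left(3 - \frac{160}{9}\right)\right)^{2} = \left(- \frac{28}{3} - \frac{133}{9}\right)^{2} = \left(- \frac{217}{9}\right)^{2} = \frac{47089}{81}$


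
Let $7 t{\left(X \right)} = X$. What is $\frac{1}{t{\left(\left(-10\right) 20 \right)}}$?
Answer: $- \frac{7}{200} \approx -0.035$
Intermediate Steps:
$t{\left(X \right)} = \frac{X}{7}$
$\frac{1}{t{\left(\left(-10\right) 20 \right)}} = \frac{1}{\frac{1}{7} \left(\left(-10\right) 20\right)} = \frac{1}{\frac{1}{7} \left(-200\right)} = \frac{1}{- \frac{200}{7}} = - \frac{7}{200}$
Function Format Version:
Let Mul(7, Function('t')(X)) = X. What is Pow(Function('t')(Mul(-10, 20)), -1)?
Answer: Rational(-7, 200) ≈ -0.035000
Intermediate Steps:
Function('t')(X) = Mul(Rational(1, 7), X)
Pow(Function('t')(Mul(-10, 20)), -1) = Pow(Mul(Rational(1, 7), Mul(-10, 20)), -1) = Pow(Mul(Rational(1, 7), -200), -1) = Pow(Rational(-200, 7), -1) = Rational(-7, 200)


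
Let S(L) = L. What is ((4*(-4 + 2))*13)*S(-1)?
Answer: 104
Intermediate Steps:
((4*(-4 + 2))*13)*S(-1) = ((4*(-4 + 2))*13)*(-1) = ((4*(-2))*13)*(-1) = -8*13*(-1) = -104*(-1) = 104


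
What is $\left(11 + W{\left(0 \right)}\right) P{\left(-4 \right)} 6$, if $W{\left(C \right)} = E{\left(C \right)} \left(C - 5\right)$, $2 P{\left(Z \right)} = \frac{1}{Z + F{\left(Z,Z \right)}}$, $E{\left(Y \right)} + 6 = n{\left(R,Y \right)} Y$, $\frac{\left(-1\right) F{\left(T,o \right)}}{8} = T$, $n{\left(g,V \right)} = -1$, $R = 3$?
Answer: $\frac{123}{28} \approx 4.3929$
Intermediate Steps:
$F{\left(T,o \right)} = - 8 T$
$E{\left(Y \right)} = -6 - Y$
$P{\left(Z \right)} = - \frac{1}{14 Z}$ ($P{\left(Z \right)} = \frac{1}{2 \left(Z - 8 Z\right)} = \frac{1}{2 \left(- 7 Z\right)} = \frac{\left(- \frac{1}{7}\right) \frac{1}{Z}}{2} = - \frac{1}{14 Z}$)
$W{\left(C \right)} = \left(-6 - C\right) \left(-5 + C\right)$ ($W{\left(C \right)} = \left(-6 - C\right) \left(C - 5\right) = \left(-6 - C\right) \left(-5 + C\right)$)
$\left(11 + W{\left(0 \right)}\right) P{\left(-4 \right)} 6 = \left(11 - -30\right) \left(- \frac{1}{14 \left(-4\right)}\right) 6 = \left(11 + \left(30 + 0 - 0\right)\right) \left(\left(- \frac{1}{14}\right) \left(- \frac{1}{4}\right)\right) 6 = \left(11 + \left(30 + 0 + 0\right)\right) \frac{1}{56} \cdot 6 = \left(11 + 30\right) \frac{1}{56} \cdot 6 = 41 \cdot \frac{1}{56} \cdot 6 = \frac{41}{56} \cdot 6 = \frac{123}{28}$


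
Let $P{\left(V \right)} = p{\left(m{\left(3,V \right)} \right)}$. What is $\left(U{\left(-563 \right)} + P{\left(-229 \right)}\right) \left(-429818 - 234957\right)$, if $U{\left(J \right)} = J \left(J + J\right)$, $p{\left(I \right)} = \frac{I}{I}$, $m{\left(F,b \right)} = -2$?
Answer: $-421426798725$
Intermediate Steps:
$p{\left(I \right)} = 1$
$U{\left(J \right)} = 2 J^{2}$ ($U{\left(J \right)} = J 2 J = 2 J^{2}$)
$P{\left(V \right)} = 1$
$\left(U{\left(-563 \right)} + P{\left(-229 \right)}\right) \left(-429818 - 234957\right) = \left(2 \left(-563\right)^{2} + 1\right) \left(-429818 - 234957\right) = \left(2 \cdot 316969 + 1\right) \left(-664775\right) = \left(633938 + 1\right) \left(-664775\right) = 633939 \left(-664775\right) = -421426798725$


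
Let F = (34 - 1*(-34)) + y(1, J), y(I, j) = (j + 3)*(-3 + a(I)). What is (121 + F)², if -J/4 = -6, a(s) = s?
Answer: 18225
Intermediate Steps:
J = 24 (J = -4*(-6) = 24)
y(I, j) = (-3 + I)*(3 + j) (y(I, j) = (j + 3)*(-3 + I) = (3 + j)*(-3 + I) = (-3 + I)*(3 + j))
F = 14 (F = (34 - 1*(-34)) + (-9 - 3*24 + 3*1 + 1*24) = (34 + 34) + (-9 - 72 + 3 + 24) = 68 - 54 = 14)
(121 + F)² = (121 + 14)² = 135² = 18225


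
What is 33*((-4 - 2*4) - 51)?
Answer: -2079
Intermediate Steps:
33*((-4 - 2*4) - 51) = 33*((-4 - 8) - 51) = 33*(-12 - 51) = 33*(-63) = -2079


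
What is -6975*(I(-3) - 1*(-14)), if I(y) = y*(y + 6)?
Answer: -34875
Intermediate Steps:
I(y) = y*(6 + y)
-6975*(I(-3) - 1*(-14)) = -6975*(-3*(6 - 3) - 1*(-14)) = -6975*(-3*3 + 14) = -6975*(-9 + 14) = -6975*5 = -34875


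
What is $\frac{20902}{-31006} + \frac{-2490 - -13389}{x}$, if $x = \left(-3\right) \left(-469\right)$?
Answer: $\frac{7345840}{1038701} \approx 7.0721$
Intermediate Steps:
$x = 1407$
$\frac{20902}{-31006} + \frac{-2490 - -13389}{x} = \frac{20902}{-31006} + \frac{-2490 - -13389}{1407} = 20902 \left(- \frac{1}{31006}\right) + \left(-2490 + 13389\right) \frac{1}{1407} = - \frac{10451}{15503} + 10899 \cdot \frac{1}{1407} = - \frac{10451}{15503} + \frac{519}{67} = \frac{7345840}{1038701}$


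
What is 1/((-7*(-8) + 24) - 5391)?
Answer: -1/5311 ≈ -0.00018829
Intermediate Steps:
1/((-7*(-8) + 24) - 5391) = 1/((56 + 24) - 5391) = 1/(80 - 5391) = 1/(-5311) = -1/5311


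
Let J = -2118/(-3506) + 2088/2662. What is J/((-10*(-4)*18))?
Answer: 1079887/559978320 ≈ 0.0019284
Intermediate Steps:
J = 3239661/2333243 (J = -2118*(-1/3506) + 2088*(1/2662) = 1059/1753 + 1044/1331 = 3239661/2333243 ≈ 1.3885)
J/((-10*(-4)*18)) = 3239661/(2333243*((-10*(-4)*18))) = 3239661/(2333243*((40*18))) = (3239661/2333243)/720 = (3239661/2333243)*(1/720) = 1079887/559978320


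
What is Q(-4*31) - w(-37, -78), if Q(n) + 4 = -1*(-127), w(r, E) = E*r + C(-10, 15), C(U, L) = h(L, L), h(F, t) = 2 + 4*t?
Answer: -2825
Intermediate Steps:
C(U, L) = 2 + 4*L
w(r, E) = 62 + E*r (w(r, E) = E*r + (2 + 4*15) = E*r + (2 + 60) = E*r + 62 = 62 + E*r)
Q(n) = 123 (Q(n) = -4 - 1*(-127) = -4 + 127 = 123)
Q(-4*31) - w(-37, -78) = 123 - (62 - 78*(-37)) = 123 - (62 + 2886) = 123 - 1*2948 = 123 - 2948 = -2825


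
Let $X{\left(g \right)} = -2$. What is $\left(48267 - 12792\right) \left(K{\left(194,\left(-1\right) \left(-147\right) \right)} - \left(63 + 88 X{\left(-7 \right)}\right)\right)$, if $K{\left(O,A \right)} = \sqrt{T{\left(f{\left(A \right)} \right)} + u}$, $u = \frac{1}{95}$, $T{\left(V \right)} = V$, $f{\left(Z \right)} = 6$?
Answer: $4008675 + \frac{7095 \sqrt{54245}}{19} \approx 4.0956 \cdot 10^{6}$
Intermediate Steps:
$u = \frac{1}{95} \approx 0.010526$
$K{\left(O,A \right)} = \frac{\sqrt{54245}}{95}$ ($K{\left(O,A \right)} = \sqrt{6 + \frac{1}{95}} = \sqrt{\frac{571}{95}} = \frac{\sqrt{54245}}{95}$)
$\left(48267 - 12792\right) \left(K{\left(194,\left(-1\right) \left(-147\right) \right)} - \left(63 + 88 X{\left(-7 \right)}\right)\right) = \left(48267 - 12792\right) \left(\frac{\sqrt{54245}}{95} - -113\right) = 35475 \left(\frac{\sqrt{54245}}{95} + \left(-63 + 176\right)\right) = 35475 \left(\frac{\sqrt{54245}}{95} + 113\right) = 35475 \left(113 + \frac{\sqrt{54245}}{95}\right) = 4008675 + \frac{7095 \sqrt{54245}}{19}$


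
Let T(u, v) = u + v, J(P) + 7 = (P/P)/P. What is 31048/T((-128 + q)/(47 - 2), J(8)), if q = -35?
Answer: -11177280/3779 ≈ -2957.7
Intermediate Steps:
J(P) = -7 + 1/P (J(P) = -7 + (P/P)/P = -7 + 1/P)
31048/T((-128 + q)/(47 - 2), J(8)) = 31048/((-128 - 35)/(47 - 2) + (-7 + 1/8)) = 31048/(-163/45 + (-7 + ⅛)) = 31048/(-163*1/45 - 55/8) = 31048/(-163/45 - 55/8) = 31048/(-3779/360) = 31048*(-360/3779) = -11177280/3779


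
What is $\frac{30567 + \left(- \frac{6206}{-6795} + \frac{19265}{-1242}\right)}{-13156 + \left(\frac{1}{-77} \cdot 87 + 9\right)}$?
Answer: $- \frac{2205995555071}{949343230260} \approx -2.3237$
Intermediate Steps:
$\frac{30567 + \left(- \frac{6206}{-6795} + \frac{19265}{-1242}\right)}{-13156 + \left(\frac{1}{-77} \cdot 87 + 9\right)} = \frac{30567 + \left(\left(-6206\right) \left(- \frac{1}{6795}\right) + 19265 \left(- \frac{1}{1242}\right)\right)}{-13156 + \left(\left(- \frac{1}{77}\right) 87 + 9\right)} = \frac{30567 + \left(\frac{6206}{6795} - \frac{19265}{1242}\right)}{-13156 + \left(- \frac{87}{77} + 9\right)} = \frac{30567 - \frac{13688647}{937710}}{-13156 + \frac{606}{77}} = \frac{28649292923}{937710 \left(- \frac{1012406}{77}\right)} = \frac{28649292923}{937710} \left(- \frac{77}{1012406}\right) = - \frac{2205995555071}{949343230260}$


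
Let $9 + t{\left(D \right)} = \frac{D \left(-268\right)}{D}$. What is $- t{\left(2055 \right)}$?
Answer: $277$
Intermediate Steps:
$t{\left(D \right)} = -277$ ($t{\left(D \right)} = -9 + \frac{D \left(-268\right)}{D} = -9 + \frac{\left(-268\right) D}{D} = -9 - 268 = -277$)
$- t{\left(2055 \right)} = \left(-1\right) \left(-277\right) = 277$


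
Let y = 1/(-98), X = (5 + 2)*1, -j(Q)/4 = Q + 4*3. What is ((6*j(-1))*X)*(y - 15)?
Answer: 194172/7 ≈ 27739.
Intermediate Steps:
j(Q) = -48 - 4*Q (j(Q) = -4*(Q + 4*3) = -4*(Q + 12) = -4*(12 + Q) = -48 - 4*Q)
X = 7 (X = 7*1 = 7)
y = -1/98 ≈ -0.010204
((6*j(-1))*X)*(y - 15) = ((6*(-48 - 4*(-1)))*7)*(-1/98 - 15) = ((6*(-48 + 4))*7)*(-1471/98) = ((6*(-44))*7)*(-1471/98) = -264*7*(-1471/98) = -1848*(-1471/98) = 194172/7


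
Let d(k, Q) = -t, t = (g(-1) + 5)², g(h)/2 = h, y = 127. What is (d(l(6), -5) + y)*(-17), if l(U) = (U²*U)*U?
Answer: -2006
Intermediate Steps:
l(U) = U⁴ (l(U) = U³*U = U⁴)
g(h) = 2*h
t = 9 (t = (2*(-1) + 5)² = (-2 + 5)² = 3² = 9)
d(k, Q) = -9 (d(k, Q) = -1*9 = -9)
(d(l(6), -5) + y)*(-17) = (-9 + 127)*(-17) = 118*(-17) = -2006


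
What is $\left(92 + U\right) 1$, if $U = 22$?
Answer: $114$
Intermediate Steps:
$\left(92 + U\right) 1 = \left(92 + 22\right) 1 = 114 \cdot 1 = 114$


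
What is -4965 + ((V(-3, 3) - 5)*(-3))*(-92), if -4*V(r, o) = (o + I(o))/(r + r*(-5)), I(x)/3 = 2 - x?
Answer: -6345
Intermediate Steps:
I(x) = 6 - 3*x (I(x) = 3*(2 - x) = 6 - 3*x)
V(r, o) = (6 - 2*o)/(16*r) (V(r, o) = -(o + (6 - 3*o))/(4*(r + r*(-5))) = -(6 - 2*o)/(4*(r - 5*r)) = -(6 - 2*o)/(4*((-4*r))) = -(6 - 2*o)*(-1/(4*r))/4 = -(-1)*(6 - 2*o)/(16*r) = (6 - 2*o)/(16*r))
-4965 + ((V(-3, 3) - 5)*(-3))*(-92) = -4965 + (((⅛)*(3 - 1*3)/(-3) - 5)*(-3))*(-92) = -4965 + (((⅛)*(-⅓)*(3 - 3) - 5)*(-3))*(-92) = -4965 + (((⅛)*(-⅓)*0 - 5)*(-3))*(-92) = -4965 + ((0 - 5)*(-3))*(-92) = -4965 - 5*(-3)*(-92) = -4965 + 15*(-92) = -4965 - 1380 = -6345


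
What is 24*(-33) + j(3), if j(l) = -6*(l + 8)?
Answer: -858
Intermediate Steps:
j(l) = -48 - 6*l (j(l) = -6*(8 + l) = -48 - 6*l)
24*(-33) + j(3) = 24*(-33) + (-48 - 6*3) = -792 + (-48 - 18) = -792 - 66 = -858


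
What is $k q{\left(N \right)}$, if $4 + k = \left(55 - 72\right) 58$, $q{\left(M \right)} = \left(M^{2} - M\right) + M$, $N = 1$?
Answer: $-990$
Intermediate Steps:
$q{\left(M \right)} = M^{2}$
$k = -990$ ($k = -4 + \left(55 - 72\right) 58 = -4 - 986 = -990$)
$k q{\left(N \right)} = - 990 \cdot 1^{2} = \left(-990\right) 1 = -990$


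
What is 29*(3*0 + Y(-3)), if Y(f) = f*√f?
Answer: -87*I*√3 ≈ -150.69*I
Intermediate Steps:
Y(f) = f^(3/2)
29*(3*0 + Y(-3)) = 29*(3*0 + (-3)^(3/2)) = 29*(0 - 3*I*√3) = 29*(-3*I*√3) = -87*I*√3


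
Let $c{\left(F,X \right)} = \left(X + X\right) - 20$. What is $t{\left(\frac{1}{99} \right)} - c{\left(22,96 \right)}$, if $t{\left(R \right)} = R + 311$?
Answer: $\frac{13762}{99} \approx 139.01$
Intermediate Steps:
$c{\left(F,X \right)} = -20 + 2 X$ ($c{\left(F,X \right)} = 2 X - 20 = -20 + 2 X$)
$t{\left(R \right)} = 311 + R$
$t{\left(\frac{1}{99} \right)} - c{\left(22,96 \right)} = \left(311 + \frac{1}{99}\right) - \left(-20 + 2 \cdot 96\right) = \left(311 + \frac{1}{99}\right) - \left(-20 + 192\right) = \frac{30790}{99} - 172 = \frac{13762}{99}$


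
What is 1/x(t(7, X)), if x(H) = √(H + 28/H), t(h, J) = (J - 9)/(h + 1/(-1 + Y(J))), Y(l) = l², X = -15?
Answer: -8*I*√203037491/388217 ≈ -0.29363*I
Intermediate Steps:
t(h, J) = (-9 + J)/(h + 1/(-1 + J²)) (t(h, J) = (J - 9)/(h + 1/(-1 + J²)) = (-9 + J)/(h + 1/(-1 + J²)))
1/x(t(7, X)) = 1/(√((9 + (-15)³ - 1*(-15) - 9*(-15)²)/(1 - 1*7 + 7*(-15)²) + 28/(((9 + (-15)³ - 1*(-15) - 9*(-15)²)/(1 - 1*7 + 7*(-15)²))))) = 1/(√((9 - 3375 + 15 - 9*225)/(1 - 7 + 7*225) + 28/(((9 - 3375 + 15 - 9*225)/(1 - 7 + 7*225))))) = 1/(√((9 - 3375 + 15 - 2025)/(1 - 7 + 1575) + 28/(((9 - 3375 + 15 - 2025)/(1 - 7 + 1575))))) = 1/(√(-5376/1569 + 28/((-5376/1569)))) = 1/(√((1/1569)*(-5376) + 28/(((1/1569)*(-5376))))) = 1/(√(-1792/523 + 28/(-1792/523))) = 1/(√(-1792/523 + 28*(-523/1792))) = 1/(√(-1792/523 - 523/64)) = 1/(√(-388217/33472)) = 1/(I*√203037491/4184) = -8*I*√203037491/388217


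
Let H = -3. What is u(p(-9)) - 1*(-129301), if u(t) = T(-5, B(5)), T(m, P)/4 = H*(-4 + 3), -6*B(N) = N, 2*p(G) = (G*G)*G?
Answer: 129313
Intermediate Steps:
p(G) = G³/2 (p(G) = ((G*G)*G)/2 = (G²*G)/2 = G³/2)
B(N) = -N/6
T(m, P) = 12 (T(m, P) = 4*(-3*(-4 + 3)) = 4*(-3*(-1)) = 4*3 = 12)
u(t) = 12
u(p(-9)) - 1*(-129301) = 12 - 1*(-129301) = 12 + 129301 = 129313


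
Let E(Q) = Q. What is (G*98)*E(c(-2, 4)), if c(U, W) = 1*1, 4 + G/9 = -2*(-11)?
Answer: 15876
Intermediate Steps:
G = 162 (G = -36 + 9*(-2*(-11)) = -36 + 9*22 = -36 + 198 = 162)
c(U, W) = 1
(G*98)*E(c(-2, 4)) = (162*98)*1 = 15876*1 = 15876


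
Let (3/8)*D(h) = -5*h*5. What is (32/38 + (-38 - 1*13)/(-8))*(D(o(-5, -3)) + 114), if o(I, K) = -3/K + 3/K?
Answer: 3291/4 ≈ 822.75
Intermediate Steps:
o(I, K) = 0
D(h) = -200*h/3 (D(h) = 8*(-5*h*5)/3 = 8*(-25*h)/3 = -200*h/3)
(32/38 + (-38 - 1*13)/(-8))*(D(o(-5, -3)) + 114) = (32/38 + (-38 - 1*13)/(-8))*(-200/3*0 + 114) = (32*(1/38) + (-38 - 13)*(-⅛))*(0 + 114) = (16/19 - 51*(-⅛))*114 = (16/19 + 51/8)*114 = (1097/152)*114 = 3291/4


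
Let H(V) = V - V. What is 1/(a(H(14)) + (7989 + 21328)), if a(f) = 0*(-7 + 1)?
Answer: 1/29317 ≈ 3.4110e-5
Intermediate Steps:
H(V) = 0
a(f) = 0 (a(f) = 0*(-6) = 0)
1/(a(H(14)) + (7989 + 21328)) = 1/(0 + (7989 + 21328)) = 1/(0 + 29317) = 1/29317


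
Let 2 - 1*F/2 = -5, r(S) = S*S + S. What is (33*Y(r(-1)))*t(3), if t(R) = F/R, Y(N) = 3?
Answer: 462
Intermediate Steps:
r(S) = S + S² (r(S) = S² + S = S + S²)
F = 14 (F = 4 - 2*(-5) = 4 + 10 = 14)
t(R) = 14/R
(33*Y(r(-1)))*t(3) = (33*3)*(14/3) = 99*(14*(⅓)) = 99*(14/3) = 462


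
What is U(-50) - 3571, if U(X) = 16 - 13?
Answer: -3568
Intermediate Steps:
U(X) = 3
U(-50) - 3571 = 3 - 3571 = -3568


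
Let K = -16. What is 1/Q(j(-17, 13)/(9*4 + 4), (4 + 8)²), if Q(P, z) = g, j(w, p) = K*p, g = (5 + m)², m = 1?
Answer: 1/36 ≈ 0.027778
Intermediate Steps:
g = 36 (g = (5 + 1)² = 6² = 36)
j(w, p) = -16*p
Q(P, z) = 36
1/Q(j(-17, 13)/(9*4 + 4), (4 + 8)²) = 1/36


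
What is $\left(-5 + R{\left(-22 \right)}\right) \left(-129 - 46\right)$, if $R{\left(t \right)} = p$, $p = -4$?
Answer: $1575$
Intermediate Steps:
$R{\left(t \right)} = -4$
$\left(-5 + R{\left(-22 \right)}\right) \left(-129 - 46\right) = \left(-5 - 4\right) \left(-129 - 46\right) = \left(-9\right) \left(-175\right) = 1575$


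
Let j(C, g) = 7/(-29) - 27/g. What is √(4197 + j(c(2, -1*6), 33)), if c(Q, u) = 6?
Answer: √426983095/319 ≈ 64.776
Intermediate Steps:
j(C, g) = -7/29 - 27/g (j(C, g) = 7*(-1/29) - 27/g = -7/29 - 27/g)
√(4197 + j(c(2, -1*6), 33)) = √(4197 + (-7/29 - 27/33)) = √(4197 + (-7/29 - 27*1/33)) = √(4197 + (-7/29 - 9/11)) = √(4197 - 338/319) = √(1338505/319) = √426983095/319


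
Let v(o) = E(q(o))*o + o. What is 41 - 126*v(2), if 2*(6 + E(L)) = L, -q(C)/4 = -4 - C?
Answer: -1723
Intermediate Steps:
q(C) = 16 + 4*C (q(C) = -4*(-4 - C) = 16 + 4*C)
E(L) = -6 + L/2
v(o) = o + o*(2 + 2*o) (v(o) = (-6 + (16 + 4*o)/2)*o + o = (-6 + (8 + 2*o))*o + o = (2 + 2*o)*o + o = o*(2 + 2*o) + o = o + o*(2 + 2*o))
41 - 126*v(2) = 41 - 252*(3 + 2*2) = 41 - 252*(3 + 4) = 41 - 252*7 = 41 - 126*14 = 41 - 1764 = -1723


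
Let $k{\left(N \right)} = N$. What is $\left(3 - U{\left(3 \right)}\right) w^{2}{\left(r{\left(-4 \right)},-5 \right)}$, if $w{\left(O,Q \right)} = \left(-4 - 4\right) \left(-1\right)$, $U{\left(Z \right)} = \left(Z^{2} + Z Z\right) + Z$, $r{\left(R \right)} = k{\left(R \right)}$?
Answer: $-1152$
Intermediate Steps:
$r{\left(R \right)} = R$
$U{\left(Z \right)} = Z + 2 Z^{2}$ ($U{\left(Z \right)} = \left(Z^{2} + Z^{2}\right) + Z = 2 Z^{2} + Z = Z + 2 Z^{2}$)
$w{\left(O,Q \right)} = 8$ ($w{\left(O,Q \right)} = \left(-8\right) \left(-1\right) = 8$)
$\left(3 - U{\left(3 \right)}\right) w^{2}{\left(r{\left(-4 \right)},-5 \right)} = \left(3 - 3 \left(1 + 2 \cdot 3\right)\right) 8^{2} = \left(3 - 3 \left(1 + 6\right)\right) 64 = \left(3 - 3 \cdot 7\right) 64 = \left(3 - 21\right) 64 = \left(-18\right) 64 = -1152$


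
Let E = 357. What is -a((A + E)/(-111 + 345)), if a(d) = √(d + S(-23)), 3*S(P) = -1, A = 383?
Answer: -√4303/39 ≈ -1.6820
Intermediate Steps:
S(P) = -⅓ (S(P) = (⅓)*(-1) = -⅓)
a(d) = √(-⅓ + d) (a(d) = √(d - ⅓) = √(-⅓ + d))
-a((A + E)/(-111 + 345)) = -√(-3 + 9*((383 + 357)/(-111 + 345)))/3 = -√(-3 + 9*(740/234))/3 = -√(-3 + 9*(740*(1/234)))/3 = -√(-3 + 9*(370/117))/3 = -√(-3 + 370/13)/3 = -√(331/13)/3 = -√4303/13/3 = -√4303/39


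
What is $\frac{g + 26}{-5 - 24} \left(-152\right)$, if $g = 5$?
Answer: $\frac{4712}{29} \approx 162.48$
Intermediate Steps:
$\frac{g + 26}{-5 - 24} \left(-152\right) = \frac{5 + 26}{-5 - 24} \left(-152\right) = \frac{31}{-29} \left(-152\right) = 31 \left(- \frac{1}{29}\right) \left(-152\right) = \left(- \frac{31}{29}\right) \left(-152\right) = \frac{4712}{29}$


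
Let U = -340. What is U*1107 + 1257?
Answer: -375123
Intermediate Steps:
U*1107 + 1257 = -340*1107 + 1257 = -376380 + 1257 = -375123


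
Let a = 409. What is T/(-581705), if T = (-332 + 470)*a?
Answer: -56442/581705 ≈ -0.097029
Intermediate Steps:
T = 56442 (T = (-332 + 470)*409 = 138*409 = 56442)
T/(-581705) = 56442/(-581705) = 56442*(-1/581705) = -56442/581705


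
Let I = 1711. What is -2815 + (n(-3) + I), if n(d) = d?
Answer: -1107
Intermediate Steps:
-2815 + (n(-3) + I) = -2815 + (-3 + 1711) = -2815 + 1708 = -1107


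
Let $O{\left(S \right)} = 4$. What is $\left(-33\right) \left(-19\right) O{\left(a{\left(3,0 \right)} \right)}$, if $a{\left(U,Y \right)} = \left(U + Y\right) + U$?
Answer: $2508$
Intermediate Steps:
$a{\left(U,Y \right)} = Y + 2 U$
$\left(-33\right) \left(-19\right) O{\left(a{\left(3,0 \right)} \right)} = \left(-33\right) \left(-19\right) 4 = 627 \cdot 4 = 2508$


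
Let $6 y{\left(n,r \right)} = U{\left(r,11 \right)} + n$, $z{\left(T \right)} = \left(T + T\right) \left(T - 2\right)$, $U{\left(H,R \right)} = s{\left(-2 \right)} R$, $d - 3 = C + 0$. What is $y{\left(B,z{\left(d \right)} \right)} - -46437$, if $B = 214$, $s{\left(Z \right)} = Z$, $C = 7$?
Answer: $46469$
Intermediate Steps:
$d = 10$ ($d = 3 + \left(7 + 0\right) = 3 + 7 = 10$)
$U{\left(H,R \right)} = - 2 R$
$z{\left(T \right)} = 2 T \left(-2 + T\right)$
$y{\left(n,r \right)} = - \frac{11}{3} + \frac{n}{6}$ ($y{\left(n,r \right)} = \frac{\left(-2\right) 11 + n}{6} = \frac{-22 + n}{6} = - \frac{11}{3} + \frac{n}{6}$)
$y{\left(B,z{\left(d \right)} \right)} - -46437 = \left(- \frac{11}{3} + \frac{1}{6} \cdot 214\right) - -46437 = \left(- \frac{11}{3} + \frac{107}{3}\right) + 46437 = 32 + 46437 = 46469$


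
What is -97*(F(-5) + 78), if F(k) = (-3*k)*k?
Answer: -291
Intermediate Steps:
F(k) = -3*k**2
-97*(F(-5) + 78) = -97*(-3*(-5)**2 + 78) = -97*(-3*25 + 78) = -97*(-75 + 78) = -97*3 = -291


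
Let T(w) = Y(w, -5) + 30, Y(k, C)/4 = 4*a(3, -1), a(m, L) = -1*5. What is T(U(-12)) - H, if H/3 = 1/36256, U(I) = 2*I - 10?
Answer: -1812803/36256 ≈ -50.000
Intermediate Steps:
a(m, L) = -5
Y(k, C) = -80 (Y(k, C) = 4*(4*(-5)) = 4*(-20) = -80)
U(I) = -10 + 2*I
T(w) = -50 (T(w) = -80 + 30 = -50)
H = 3/36256 ≈ 8.2745e-5
T(U(-12)) - H = -50 - 1*3/36256 = -50 - 3/36256 = -1812803/36256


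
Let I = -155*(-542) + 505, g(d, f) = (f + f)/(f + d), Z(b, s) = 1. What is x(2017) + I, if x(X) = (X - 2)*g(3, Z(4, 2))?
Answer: 171045/2 ≈ 85523.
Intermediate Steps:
g(d, f) = 2*f/(d + f) (g(d, f) = (2*f)/(d + f) = 2*f/(d + f))
x(X) = -1 + X/2 (x(X) = (X - 2)*(2*1/(3 + 1)) = (-2 + X)*(2*1/4) = (-2 + X)*(2*1*(¼)) = (-2 + X)*(½) = -1 + X/2)
I = 84515 (I = 84010 + 505 = 84515)
x(2017) + I = (-1 + (½)*2017) + 84515 = (-1 + 2017/2) + 84515 = 2015/2 + 84515 = 171045/2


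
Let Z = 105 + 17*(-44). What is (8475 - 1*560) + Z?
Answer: 7272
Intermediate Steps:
Z = -643 (Z = 105 - 748 = -643)
(8475 - 1*560) + Z = (8475 - 1*560) - 643 = (8475 - 560) - 643 = 7915 - 643 = 7272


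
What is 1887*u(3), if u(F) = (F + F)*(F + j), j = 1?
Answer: 45288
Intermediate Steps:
u(F) = 2*F*(1 + F) (u(F) = (F + F)*(F + 1) = (2*F)*(1 + F) = 2*F*(1 + F))
1887*u(3) = 1887*(2*3*(1 + 3)) = 1887*(2*3*4) = 1887*24 = 45288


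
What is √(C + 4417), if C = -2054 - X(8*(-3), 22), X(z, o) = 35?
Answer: 2*√582 ≈ 48.249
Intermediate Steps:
C = -2089 (C = -2054 - 1*35 = -2054 - 35 = -2089)
√(C + 4417) = √(-2089 + 4417) = √2328 = 2*√582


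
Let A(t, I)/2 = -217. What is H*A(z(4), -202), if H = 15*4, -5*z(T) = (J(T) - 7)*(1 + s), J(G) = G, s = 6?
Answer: -26040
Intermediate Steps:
z(T) = 49/5 - 7*T/5 (z(T) = -(T - 7)*(1 + 6)/5 = -(-7 + T)*7/5 = -(-49 + 7*T)/5 = 49/5 - 7*T/5)
A(t, I) = -434 (A(t, I) = 2*(-217) = -434)
H = 60
H*A(z(4), -202) = 60*(-434) = -26040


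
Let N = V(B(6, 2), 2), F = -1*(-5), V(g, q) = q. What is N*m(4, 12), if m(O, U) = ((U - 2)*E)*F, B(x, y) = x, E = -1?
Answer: -100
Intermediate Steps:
F = 5
m(O, U) = 10 - 5*U (m(O, U) = ((U - 2)*(-1))*5 = ((-2 + U)*(-1))*5 = (2 - U)*5 = 10 - 5*U)
N = 2
N*m(4, 12) = 2*(10 - 5*12) = 2*(10 - 60) = 2*(-50) = -100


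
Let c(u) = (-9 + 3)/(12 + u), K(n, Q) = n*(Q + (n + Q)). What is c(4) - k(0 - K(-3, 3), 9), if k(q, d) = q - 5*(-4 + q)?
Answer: 125/8 ≈ 15.625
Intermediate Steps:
K(n, Q) = n*(n + 2*Q) (K(n, Q) = n*(Q + (Q + n)) = n*(n + 2*Q))
c(u) = -6/(12 + u)
k(q, d) = 20 - 4*q (k(q, d) = q + (20 - 5*q) = 20 - 4*q)
c(4) - k(0 - K(-3, 3), 9) = -6/(12 + 4) - (20 - 4*(0 - (-3)*(-3 + 2*3))) = -6/16 - (20 - 4*(0 - (-3)*(-3 + 6))) = -6*1/16 - (20 - 4*(0 - (-3)*3)) = -3/8 - (20 - 4*(0 - 1*(-9))) = -3/8 - (20 - 4*(0 + 9)) = -3/8 - (20 - 4*9) = -3/8 - (20 - 36) = -3/8 - 1*(-16) = -3/8 + 16 = 125/8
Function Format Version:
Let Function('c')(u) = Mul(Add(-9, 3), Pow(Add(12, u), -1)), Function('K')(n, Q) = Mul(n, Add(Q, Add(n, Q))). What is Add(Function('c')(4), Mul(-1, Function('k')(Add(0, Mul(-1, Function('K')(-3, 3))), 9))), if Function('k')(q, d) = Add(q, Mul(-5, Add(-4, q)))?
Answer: Rational(125, 8) ≈ 15.625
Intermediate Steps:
Function('K')(n, Q) = Mul(n, Add(n, Mul(2, Q))) (Function('K')(n, Q) = Mul(n, Add(Q, Add(Q, n))) = Mul(n, Add(n, Mul(2, Q))))
Function('c')(u) = Mul(-6, Pow(Add(12, u), -1))
Function('k')(q, d) = Add(20, Mul(-4, q)) (Function('k')(q, d) = Add(q, Add(20, Mul(-5, q))) = Add(20, Mul(-4, q)))
Add(Function('c')(4), Mul(-1, Function('k')(Add(0, Mul(-1, Function('K')(-3, 3))), 9))) = Add(Mul(-6, Pow(Add(12, 4), -1)), Mul(-1, Add(20, Mul(-4, Add(0, Mul(-1, Mul(-3, Add(-3, Mul(2, 3))))))))) = Add(Mul(-6, Pow(16, -1)), Mul(-1, Add(20, Mul(-4, Add(0, Mul(-1, Mul(-3, Add(-3, 6)))))))) = Add(Mul(-6, Rational(1, 16)), Mul(-1, Add(20, Mul(-4, Add(0, Mul(-1, Mul(-3, 3))))))) = Add(Rational(-3, 8), Mul(-1, Add(20, Mul(-4, Add(0, Mul(-1, -9)))))) = Add(Rational(-3, 8), Mul(-1, Add(20, Mul(-4, Add(0, 9))))) = Add(Rational(-3, 8), Mul(-1, Add(20, Mul(-4, 9)))) = Add(Rational(-3, 8), Mul(-1, Add(20, -36))) = Add(Rational(-3, 8), Mul(-1, -16)) = Add(Rational(-3, 8), 16) = Rational(125, 8)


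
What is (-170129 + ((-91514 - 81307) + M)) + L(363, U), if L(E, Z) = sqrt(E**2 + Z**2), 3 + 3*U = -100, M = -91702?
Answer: -434652 + sqrt(1196530)/3 ≈ -4.3429e+5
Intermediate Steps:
U = -103/3 (U = -1 + (1/3)*(-100) = -1 - 100/3 = -103/3 ≈ -34.333)
(-170129 + ((-91514 - 81307) + M)) + L(363, U) = (-170129 + ((-91514 - 81307) - 91702)) + sqrt(363**2 + (-103/3)**2) = (-170129 + (-172821 - 91702)) + sqrt(131769 + 10609/9) = (-170129 - 264523) + sqrt(1196530/9) = -434652 + sqrt(1196530)/3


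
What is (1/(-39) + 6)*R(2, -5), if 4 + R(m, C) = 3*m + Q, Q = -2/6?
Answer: 1165/117 ≈ 9.9573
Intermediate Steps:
Q = -⅓ (Q = -2*⅙ = -⅓ ≈ -0.33333)
R(m, C) = -13/3 + 3*m (R(m, C) = -4 + (3*m - ⅓) = -4 + (-⅓ + 3*m) = -13/3 + 3*m)
(1/(-39) + 6)*R(2, -5) = (1/(-39) + 6)*(-13/3 + 3*2) = (-1/39 + 6)*(-13/3 + 6) = (233/39)*(5/3) = 1165/117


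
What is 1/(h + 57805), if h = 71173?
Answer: 1/128978 ≈ 7.7533e-6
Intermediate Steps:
1/(h + 57805) = 1/(71173 + 57805) = 1/128978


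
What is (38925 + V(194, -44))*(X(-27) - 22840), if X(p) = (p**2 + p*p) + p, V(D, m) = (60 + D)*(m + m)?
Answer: -354811357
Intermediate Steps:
V(D, m) = 2*m*(60 + D) (V(D, m) = (60 + D)*(2*m) = 2*m*(60 + D))
X(p) = p + 2*p**2 (X(p) = (p**2 + p**2) + p = 2*p**2 + p = p + 2*p**2)
(38925 + V(194, -44))*(X(-27) - 22840) = (38925 + 2*(-44)*(60 + 194))*(-27*(1 + 2*(-27)) - 22840) = (38925 + 2*(-44)*254)*(-27*(1 - 54) - 22840) = (38925 - 22352)*(-27*(-53) - 22840) = 16573*(1431 - 22840) = 16573*(-21409) = -354811357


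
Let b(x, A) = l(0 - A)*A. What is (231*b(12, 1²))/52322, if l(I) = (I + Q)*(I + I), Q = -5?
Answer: 1386/26161 ≈ 0.052980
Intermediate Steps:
l(I) = 2*I*(-5 + I) (l(I) = (I - 5)*(I + I) = (-5 + I)*(2*I) = 2*I*(-5 + I))
b(x, A) = -2*A²*(-5 - A) (b(x, A) = (2*(0 - A)*(-5 + (0 - A)))*A = (2*(-A)*(-5 - A))*A = (-2*A*(-5 - A))*A = -2*A²*(-5 - A))
(231*b(12, 1²))/52322 = (231*(2*(1²)²*(5 + 1²)))/52322 = (231*(2*1²*(5 + 1)))*(1/52322) = (231*(2*1*6))*(1/52322) = (231*12)*(1/52322) = 2772*(1/52322) = 1386/26161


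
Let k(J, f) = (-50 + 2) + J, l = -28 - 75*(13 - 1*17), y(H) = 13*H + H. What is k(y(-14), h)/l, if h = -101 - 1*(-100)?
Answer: -61/68 ≈ -0.89706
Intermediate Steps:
y(H) = 14*H
h = -1 (h = -101 + 100 = -1)
l = 272 (l = -28 - 75*(13 - 17) = -28 - 75*(-4) = -28 + 300 = 272)
k(J, f) = -48 + J
k(y(-14), h)/l = (-48 + 14*(-14))/272 = (-48 - 196)*(1/272) = -244*1/272 = -61/68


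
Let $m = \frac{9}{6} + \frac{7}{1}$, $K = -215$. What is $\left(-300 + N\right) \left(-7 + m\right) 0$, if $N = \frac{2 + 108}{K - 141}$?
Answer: $0$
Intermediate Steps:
$m = \frac{17}{2}$ ($m = 9 \cdot \frac{1}{6} + 7 \cdot 1 = \frac{3}{2} + 7 = \frac{17}{2} \approx 8.5$)
$N = - \frac{55}{178}$ ($N = \frac{2 + 108}{-215 - 141} = \frac{110}{-356} = 110 \left(- \frac{1}{356}\right) = - \frac{55}{178} \approx -0.30899$)
$\left(-300 + N\right) \left(-7 + m\right) 0 = \left(-300 - \frac{55}{178}\right) \left(-7 + \frac{17}{2}\right) 0 = - \frac{53455 \cdot \frac{3}{2} \cdot 0}{178} = \left(- \frac{53455}{178}\right) 0 = 0$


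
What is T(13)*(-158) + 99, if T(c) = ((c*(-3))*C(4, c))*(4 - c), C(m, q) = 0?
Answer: 99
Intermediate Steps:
T(c) = 0 (T(c) = ((c*(-3))*0)*(4 - c) = (-3*c*0)*(4 - c) = 0*(4 - c) = 0)
T(13)*(-158) + 99 = 0*(-158) + 99 = 0 + 99 = 99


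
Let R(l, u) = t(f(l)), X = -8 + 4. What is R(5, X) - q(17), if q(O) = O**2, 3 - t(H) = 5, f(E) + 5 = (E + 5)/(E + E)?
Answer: -291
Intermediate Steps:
f(E) = -5 + (5 + E)/(2*E) (f(E) = -5 + (E + 5)/(E + E) = -5 + (5 + E)/((2*E)) = -5 + (5 + E)*(1/(2*E)) = -5 + (5 + E)/(2*E))
t(H) = -2 (t(H) = 3 - 1*5 = 3 - 5 = -2)
X = -4
R(l, u) = -2
R(5, X) - q(17) = -2 - 1*17**2 = -2 - 1*289 = -2 - 289 = -291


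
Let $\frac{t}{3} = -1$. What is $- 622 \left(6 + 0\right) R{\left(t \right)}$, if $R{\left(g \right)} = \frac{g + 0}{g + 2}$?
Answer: $-11196$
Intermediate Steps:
$t = -3$ ($t = 3 \left(-1\right) = -3$)
$R{\left(g \right)} = \frac{g}{2 + g}$
$- 622 \left(6 + 0\right) R{\left(t \right)} = - 622 \left(6 + 0\right) \left(- \frac{3}{2 - 3}\right) = - 622 \cdot 6 \left(- \frac{3}{-1}\right) = - 622 \cdot 6 \left(\left(-3\right) \left(-1\right)\right) = - 622 \cdot 6 \cdot 3 = \left(-622\right) 18 = -11196$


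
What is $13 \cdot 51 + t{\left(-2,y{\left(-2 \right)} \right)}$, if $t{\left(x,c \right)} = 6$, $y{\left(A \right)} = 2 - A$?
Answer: $669$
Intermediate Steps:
$13 \cdot 51 + t{\left(-2,y{\left(-2 \right)} \right)} = 13 \cdot 51 + 6 = 663 + 6 = 669$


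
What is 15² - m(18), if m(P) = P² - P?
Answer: -81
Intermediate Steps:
15² - m(18) = 15² - 18*(-1 + 18) = 225 - 18*17 = 225 - 1*306 = 225 - 306 = -81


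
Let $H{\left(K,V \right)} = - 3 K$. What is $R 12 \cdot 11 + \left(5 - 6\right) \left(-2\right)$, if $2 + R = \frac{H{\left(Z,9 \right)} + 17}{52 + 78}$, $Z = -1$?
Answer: $- \frac{3142}{13} \approx -241.69$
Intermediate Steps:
$R = - \frac{24}{13}$ ($R = -2 + \frac{\left(-3\right) \left(-1\right) + 17}{52 + 78} = -2 + \frac{3 + 17}{130} = -2 + 20 \cdot \frac{1}{130} = -2 + \frac{2}{13} = - \frac{24}{13} \approx -1.8462$)
$R 12 \cdot 11 + \left(5 - 6\right) \left(-2\right) = - \frac{24 \cdot 12 \cdot 11}{13} + \left(5 - 6\right) \left(-2\right) = \left(- \frac{24}{13}\right) 132 - -2 = - \frac{3168}{13} + 2 = - \frac{3142}{13}$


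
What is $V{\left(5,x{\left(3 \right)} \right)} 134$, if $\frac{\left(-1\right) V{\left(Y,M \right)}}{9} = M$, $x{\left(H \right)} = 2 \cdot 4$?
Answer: $-9648$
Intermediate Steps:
$x{\left(H \right)} = 8$
$V{\left(Y,M \right)} = - 9 M$
$V{\left(5,x{\left(3 \right)} \right)} 134 = \left(-9\right) 8 \cdot 134 = \left(-72\right) 134 = -9648$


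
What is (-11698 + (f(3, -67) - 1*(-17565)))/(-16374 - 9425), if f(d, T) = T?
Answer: -5800/25799 ≈ -0.22481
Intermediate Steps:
(-11698 + (f(3, -67) - 1*(-17565)))/(-16374 - 9425) = (-11698 + (-67 - 1*(-17565)))/(-16374 - 9425) = (-11698 + (-67 + 17565))/(-25799) = (-11698 + 17498)*(-1/25799) = 5800*(-1/25799) = -5800/25799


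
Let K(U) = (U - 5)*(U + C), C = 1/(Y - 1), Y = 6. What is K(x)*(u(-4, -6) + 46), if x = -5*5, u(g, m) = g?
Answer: 31248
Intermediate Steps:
C = ⅕ (C = 1/(6 - 1) = 1/5 = ⅕ ≈ 0.20000)
x = -25
K(U) = (-5 + U)*(⅕ + U) (K(U) = (U - 5)*(U + ⅕) = (-5 + U)*(⅕ + U))
K(x)*(u(-4, -6) + 46) = (-1 + (-25)² - 24/5*(-25))*(-4 + 46) = (-1 + 625 + 120)*42 = 744*42 = 31248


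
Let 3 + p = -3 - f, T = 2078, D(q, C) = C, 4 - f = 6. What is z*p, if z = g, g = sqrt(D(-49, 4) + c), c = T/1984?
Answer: -sqrt(310434)/62 ≈ -8.9865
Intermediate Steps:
f = -2 (f = 4 - 1*6 = 4 - 6 = -2)
c = 1039/992 (c = 2078/1984 = 2078*(1/1984) = 1039/992 ≈ 1.0474)
g = sqrt(310434)/248 (g = sqrt(4 + 1039/992) = sqrt(5007/992) = sqrt(310434)/248 ≈ 2.2466)
z = sqrt(310434)/248 ≈ 2.2466
p = -4 (p = -3 + (-3 - 1*(-2)) = -3 + (-3 + 2) = -3 - 1 = -4)
z*p = (sqrt(310434)/248)*(-4) = -sqrt(310434)/62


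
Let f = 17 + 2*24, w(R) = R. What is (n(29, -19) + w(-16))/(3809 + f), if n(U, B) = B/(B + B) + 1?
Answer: -29/7748 ≈ -0.0037429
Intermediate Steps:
f = 65 (f = 17 + 48 = 65)
n(U, B) = 3/2 (n(U, B) = B/((2*B)) + 1 = B*(1/(2*B)) + 1 = ½ + 1 = 3/2)
(n(29, -19) + w(-16))/(3809 + f) = (3/2 - 16)/(3809 + 65) = -29/2/3874 = -29/2*1/3874 = -29/7748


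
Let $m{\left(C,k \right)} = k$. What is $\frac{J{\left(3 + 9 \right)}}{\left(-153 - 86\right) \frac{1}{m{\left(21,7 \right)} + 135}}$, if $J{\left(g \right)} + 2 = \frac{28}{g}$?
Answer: $- \frac{142}{717} \approx -0.19805$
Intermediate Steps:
$J{\left(g \right)} = -2 + \frac{28}{g}$
$\frac{J{\left(3 + 9 \right)}}{\left(-153 - 86\right) \frac{1}{m{\left(21,7 \right)} + 135}} = \frac{-2 + \frac{28}{3 + 9}}{\left(-153 - 86\right) \frac{1}{7 + 135}} = \frac{-2 + \frac{28}{12}}{\left(-239\right) \frac{1}{142}} = \frac{-2 + 28 \cdot \frac{1}{12}}{\left(-239\right) \frac{1}{142}} = \frac{-2 + \frac{7}{3}}{- \frac{239}{142}} = \frac{1}{3} \left(- \frac{142}{239}\right) = - \frac{142}{717}$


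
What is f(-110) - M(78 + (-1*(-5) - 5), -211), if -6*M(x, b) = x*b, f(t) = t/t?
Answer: -2742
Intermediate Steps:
f(t) = 1
M(x, b) = -b*x/6 (M(x, b) = -x*b/6 = -b*x/6)
f(-110) - M(78 + (-1*(-5) - 5), -211) = 1 - (-1)*(-211)*(78 + (-1*(-5) - 5))/6 = 1 - (-1)*(-211)*(78 + (5 - 5))/6 = 1 - (-1)*(-211)*(78 + 0)/6 = 1 - (-1)*(-211)*78/6 = 1 - 1*2743 = 1 - 2743 = -2742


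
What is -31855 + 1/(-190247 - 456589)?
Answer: -20604960781/646836 ≈ -31855.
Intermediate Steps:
-31855 + 1/(-190247 - 456589) = -31855 + 1/(-646836) = -31855 - 1/646836 = -20604960781/646836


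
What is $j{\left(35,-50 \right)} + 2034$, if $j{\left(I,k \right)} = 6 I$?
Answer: $2244$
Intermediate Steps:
$j{\left(35,-50 \right)} + 2034 = 6 \cdot 35 + 2034 = 210 + 2034 = 2244$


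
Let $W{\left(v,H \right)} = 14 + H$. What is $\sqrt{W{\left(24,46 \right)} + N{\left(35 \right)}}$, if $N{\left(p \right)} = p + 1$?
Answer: $4 \sqrt{6} \approx 9.798$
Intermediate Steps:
$N{\left(p \right)} = 1 + p$
$\sqrt{W{\left(24,46 \right)} + N{\left(35 \right)}} = \sqrt{\left(14 + 46\right) + \left(1 + 35\right)} = \sqrt{60 + 36} = \sqrt{96} = 4 \sqrt{6}$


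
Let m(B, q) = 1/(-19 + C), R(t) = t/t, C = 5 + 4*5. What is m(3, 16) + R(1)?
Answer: 7/6 ≈ 1.1667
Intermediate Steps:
C = 25 (C = 5 + 20 = 25)
R(t) = 1
m(B, q) = ⅙ (m(B, q) = 1/(-19 + 25) = 1/6 = ⅙)
m(3, 16) + R(1) = ⅙ + 1 = 7/6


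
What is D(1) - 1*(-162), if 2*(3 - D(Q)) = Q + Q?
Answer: 164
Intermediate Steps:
D(Q) = 3 - Q (D(Q) = 3 - (Q + Q)/2 = 3 - Q)
D(1) - 1*(-162) = (3 - 1*1) - 1*(-162) = (3 - 1) + 162 = 2 + 162 = 164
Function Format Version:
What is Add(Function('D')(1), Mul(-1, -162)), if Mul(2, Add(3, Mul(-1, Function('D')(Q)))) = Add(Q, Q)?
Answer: 164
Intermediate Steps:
Function('D')(Q) = Add(3, Mul(-1, Q)) (Function('D')(Q) = Add(3, Mul(Rational(-1, 2), Add(Q, Q))) = Add(3, Mul(Rational(-1, 2), Mul(2, Q))) = Add(3, Mul(-1, Q)))
Add(Function('D')(1), Mul(-1, -162)) = Add(Add(3, Mul(-1, 1)), Mul(-1, -162)) = Add(Add(3, -1), 162) = Add(2, 162) = 164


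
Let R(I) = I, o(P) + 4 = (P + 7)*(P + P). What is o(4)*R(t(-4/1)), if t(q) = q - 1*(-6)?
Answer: 168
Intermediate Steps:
o(P) = -4 + 2*P*(7 + P) (o(P) = -4 + (P + 7)*(P + P) = -4 + (7 + P)*(2*P) = -4 + 2*P*(7 + P))
t(q) = 6 + q (t(q) = q + 6 = 6 + q)
o(4)*R(t(-4/1)) = (-4 + 2*4² + 14*4)*(6 - 4/1) = (-4 + 2*16 + 56)*(6 - 4*1) = (-4 + 32 + 56)*(6 - 4) = 84*2 = 168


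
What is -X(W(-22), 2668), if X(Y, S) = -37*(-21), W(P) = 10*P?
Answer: -777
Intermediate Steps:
X(Y, S) = 777
-X(W(-22), 2668) = -1*777 = -777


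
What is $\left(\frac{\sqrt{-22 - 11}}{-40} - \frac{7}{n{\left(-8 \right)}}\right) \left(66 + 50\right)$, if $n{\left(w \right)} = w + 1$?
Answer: $116 - \frac{29 i \sqrt{33}}{10} \approx 116.0 - 16.659 i$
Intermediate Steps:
$n{\left(w \right)} = 1 + w$
$\left(\frac{\sqrt{-22 - 11}}{-40} - \frac{7}{n{\left(-8 \right)}}\right) \left(66 + 50\right) = \left(\frac{\sqrt{-22 - 11}}{-40} - \frac{7}{1 - 8}\right) \left(66 + 50\right) = \left(\sqrt{-33} \left(- \frac{1}{40}\right) - \frac{7}{-7}\right) 116 = \left(i \sqrt{33} \left(- \frac{1}{40}\right) - -1\right) 116 = \left(- \frac{i \sqrt{33}}{40} + 1\right) 116 = \left(1 - \frac{i \sqrt{33}}{40}\right) 116 = 116 - \frac{29 i \sqrt{33}}{10}$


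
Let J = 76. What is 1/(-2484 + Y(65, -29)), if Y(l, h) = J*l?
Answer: 1/2456 ≈ 0.00040717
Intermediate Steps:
Y(l, h) = 76*l
1/(-2484 + Y(65, -29)) = 1/(-2484 + 76*65) = 1/(-2484 + 4940) = 1/2456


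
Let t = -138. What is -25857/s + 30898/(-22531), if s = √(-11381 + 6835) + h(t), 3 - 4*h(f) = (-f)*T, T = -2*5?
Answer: 2*(-61796*√4546 + 1186534101*I)/(22531*(-1383*I + 4*√4546)) ≈ -73.417 + 14.049*I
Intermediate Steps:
T = -10
h(f) = ¾ - 5*f/2 (h(f) = ¾ - (-f)*(-10)/4 = ¾ - 5*f/2)
s = 1383/4 + I*√4546 (s = √(-11381 + 6835) + (¾ - 5/2*(-138)) = √(-4546) + (¾ + 345) = I*√4546 + 1383/4 = 1383/4 + I*√4546 ≈ 345.75 + 67.424*I)
-25857/s + 30898/(-22531) = -25857/(1383/4 + I*√4546) + 30898/(-22531) = -25857/(1383/4 + I*√4546) + 30898*(-1/22531) = -25857/(1383/4 + I*√4546) - 30898/22531 = -30898/22531 - 25857/(1383/4 + I*√4546)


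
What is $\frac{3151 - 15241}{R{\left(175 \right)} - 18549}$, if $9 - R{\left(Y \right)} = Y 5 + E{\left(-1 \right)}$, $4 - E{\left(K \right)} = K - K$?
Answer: $\frac{4030}{6473} \approx 0.62259$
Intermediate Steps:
$E{\left(K \right)} = 4$ ($E{\left(K \right)} = 4 - \left(K - K\right) = 4 - 0 = 4 + 0 = 4$)
$R{\left(Y \right)} = 5 - 5 Y$ ($R{\left(Y \right)} = 9 - \left(Y 5 + 4\right) = 9 - \left(5 Y + 4\right) = 9 - \left(4 + 5 Y\right) = 5 - 5 Y$)
$\frac{3151 - 15241}{R{\left(175 \right)} - 18549} = \frac{3151 - 15241}{\left(5 - 875\right) - 18549} = \frac{3151 - 15241}{-870 - 18549} = - \frac{12090}{-19419} = \left(-12090\right) \left(- \frac{1}{19419}\right) = \frac{4030}{6473}$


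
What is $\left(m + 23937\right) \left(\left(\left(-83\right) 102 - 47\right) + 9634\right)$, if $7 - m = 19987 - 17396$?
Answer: $23936713$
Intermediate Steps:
$m = -2584$ ($m = 7 - \left(19987 - 17396\right) = 7 - 2591 = -2584$)
$\left(m + 23937\right) \left(\left(\left(-83\right) 102 - 47\right) + 9634\right) = \left(-2584 + 23937\right) \left(\left(\left(-83\right) 102 - 47\right) + 9634\right) = 21353 \left(\left(-8466 - 47\right) + 9634\right) = 21353 \left(-8513 + 9634\right) = 21353 \cdot 1121 = 23936713$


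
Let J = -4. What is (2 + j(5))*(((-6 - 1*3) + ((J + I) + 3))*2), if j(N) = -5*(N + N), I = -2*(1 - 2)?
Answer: 768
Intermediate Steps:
I = 2 (I = -2*(-1) = 2)
j(N) = -10*N
(2 + j(5))*(((-6 - 1*3) + ((J + I) + 3))*2) = (2 - 10*5)*(((-6 - 1*3) + ((-4 + 2) + 3))*2) = (2 - 50)*(((-6 - 3) + (-2 + 3))*2) = -48*(-9 + 1)*2 = -(-384)*2 = -48*(-16) = 768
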